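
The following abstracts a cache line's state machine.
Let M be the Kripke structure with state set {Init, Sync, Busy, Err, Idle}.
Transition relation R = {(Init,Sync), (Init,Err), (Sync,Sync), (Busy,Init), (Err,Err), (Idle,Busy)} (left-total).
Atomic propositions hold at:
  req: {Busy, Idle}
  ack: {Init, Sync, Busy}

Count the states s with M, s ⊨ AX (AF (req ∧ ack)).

1

Sat(req ∧ ack) = {Busy}
AF (req ∧ ack): least fixpoint, start Z0 = {Busy}, add states with every successor in Z. Z1 = {Busy, Idle}; fixed.
Sat(AF (req ∧ ack)) = {Busy, Idle}
Sat(AX (AF (req ∧ ack))) = {s : every successor in {Busy, Idle}} = {Idle}
|Sat(AX (AF (req ∧ ack)))| = |{Idle}| = 1.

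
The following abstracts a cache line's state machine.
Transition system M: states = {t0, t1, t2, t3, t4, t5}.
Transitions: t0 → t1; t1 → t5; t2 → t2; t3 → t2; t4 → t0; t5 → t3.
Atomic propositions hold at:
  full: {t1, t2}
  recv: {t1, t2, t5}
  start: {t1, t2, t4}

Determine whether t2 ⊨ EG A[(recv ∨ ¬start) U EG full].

Sat(¬start) = {t0, t3, t5}
Sat(recv ∨ ¬start) = {t0, t1, t2, t3, t5}
EG full: greatest fixpoint, start Z0 = {t1, t2}, keep only states in Sat with some successor in Z. Z1 = {t2}; fixed.
Sat(EG full) = {t2}
A[(recv ∨ ¬start) U EG full]: least fixpoint, start Z0 = Sat(EG full) = {t2}, add states in Sat(recv ∨ ¬start) with every successor in Z. Z1 = {t2, t3}; Z2 = {t2, t3, t5}; Z3 = {t1, t2, t3, t5}; Z4 = {t0, t1, t2, t3, t5}; fixed.
Sat(A[(recv ∨ ¬start) U EG full]) = {t0, t1, t2, t3, t5}
EG A[(recv ∨ ¬start) U EG full]: greatest fixpoint, start Z0 = {t0, t1, t2, t3, t5}, keep only states in Sat with some successor in Z. Already a fixed point.
Sat(EG A[(recv ∨ ¬start) U EG full]) = {t0, t1, t2, t3, t5}
t2 ∈ Sat(EG A[(recv ∨ ¬start) U EG full]) = {t0, t1, t2, t3, t5}, so the formula holds at t2.

Yes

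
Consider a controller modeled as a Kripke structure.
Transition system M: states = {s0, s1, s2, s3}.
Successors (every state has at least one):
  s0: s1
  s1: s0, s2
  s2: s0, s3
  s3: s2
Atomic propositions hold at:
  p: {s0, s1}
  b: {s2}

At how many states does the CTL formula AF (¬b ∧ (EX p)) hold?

2

Sat(¬b) = {s0, s1, s3}
Sat(EX p) = {s : some successor in {s0, s1}} = {s0, s1, s2}
Sat(¬b ∧ (EX p)) = {s0, s1}
AF (¬b ∧ (EX p)): least fixpoint, start Z0 = {s0, s1}, add states with every successor in Z. Already a fixed point.
Sat(AF (¬b ∧ (EX p))) = {s0, s1}
|Sat(AF (¬b ∧ (EX p)))| = |{s0, s1}| = 2.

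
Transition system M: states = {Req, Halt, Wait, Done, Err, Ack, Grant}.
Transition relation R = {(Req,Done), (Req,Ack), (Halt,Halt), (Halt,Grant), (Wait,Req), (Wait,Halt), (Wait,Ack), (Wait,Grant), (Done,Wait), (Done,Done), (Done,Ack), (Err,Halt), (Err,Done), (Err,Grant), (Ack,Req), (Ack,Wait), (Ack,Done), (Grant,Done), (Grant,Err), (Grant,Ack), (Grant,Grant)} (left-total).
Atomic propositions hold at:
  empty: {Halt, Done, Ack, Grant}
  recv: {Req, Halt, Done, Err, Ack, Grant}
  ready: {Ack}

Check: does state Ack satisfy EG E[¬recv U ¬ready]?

Sat(¬recv) = {Wait}
Sat(¬ready) = {Req, Halt, Wait, Done, Err, Grant}
E[¬recv U ¬ready]: least fixpoint, start Z0 = Sat(¬ready) = {Req, Halt, Wait, Done, Err, Grant}, add states in Sat(¬recv) with some successor in Z. Already a fixed point.
Sat(E[¬recv U ¬ready]) = {Req, Halt, Wait, Done, Err, Grant}
EG E[¬recv U ¬ready]: greatest fixpoint, start Z0 = {Req, Halt, Wait, Done, Err, Grant}, keep only states in Sat with some successor in Z. Already a fixed point.
Sat(EG E[¬recv U ¬ready]) = {Req, Halt, Wait, Done, Err, Grant}
Ack ∉ Sat(EG E[¬recv U ¬ready]) = {Req, Halt, Wait, Done, Err, Grant}, so the formula does not hold at Ack.

No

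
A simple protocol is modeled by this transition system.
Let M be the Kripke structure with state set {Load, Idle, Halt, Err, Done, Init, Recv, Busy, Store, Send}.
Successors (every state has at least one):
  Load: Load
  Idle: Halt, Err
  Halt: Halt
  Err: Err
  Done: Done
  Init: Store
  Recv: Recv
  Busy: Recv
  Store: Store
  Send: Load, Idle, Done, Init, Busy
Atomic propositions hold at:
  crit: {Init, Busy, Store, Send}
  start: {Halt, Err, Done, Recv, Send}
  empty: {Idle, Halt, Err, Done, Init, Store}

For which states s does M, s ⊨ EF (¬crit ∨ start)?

Sat(¬crit) = {Load, Idle, Halt, Err, Done, Recv}
Sat(¬crit ∨ start) = {Load, Idle, Halt, Err, Done, Recv, Send}
EF (¬crit ∨ start): least fixpoint, start Z0 = {Load, Idle, Halt, Err, Done, Recv, Send}, add states with some successor in Z. Z1 = {Load, Idle, Halt, Err, Done, Recv, Busy, Send}; fixed.
Sat(EF (¬crit ∨ start)) = {Load, Idle, Halt, Err, Done, Recv, Busy, Send}

{Load, Idle, Halt, Err, Done, Recv, Busy, Send}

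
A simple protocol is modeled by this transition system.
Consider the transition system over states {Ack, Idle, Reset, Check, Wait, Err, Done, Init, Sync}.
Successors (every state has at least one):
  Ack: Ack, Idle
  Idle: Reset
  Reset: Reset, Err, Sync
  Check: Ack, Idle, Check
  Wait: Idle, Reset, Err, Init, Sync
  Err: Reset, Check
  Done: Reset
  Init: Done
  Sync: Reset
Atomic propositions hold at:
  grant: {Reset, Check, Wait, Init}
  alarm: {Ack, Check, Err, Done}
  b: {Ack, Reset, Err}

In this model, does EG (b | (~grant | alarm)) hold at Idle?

Yes

Sat(~grant) = {Ack, Idle, Err, Done, Sync}
Sat(~grant | alarm) = {Ack, Idle, Check, Err, Done, Sync}
Sat(b | (~grant | alarm)) = {Ack, Idle, Reset, Check, Err, Done, Sync}
EG (b | (~grant | alarm)): greatest fixpoint, start Z0 = {Ack, Idle, Reset, Check, Err, Done, Sync}, keep only states in Sat with some successor in Z. Already a fixed point.
Sat(EG (b | (~grant | alarm))) = {Ack, Idle, Reset, Check, Err, Done, Sync}
Idle ∈ Sat(EG (b | (~grant | alarm))) = {Ack, Idle, Reset, Check, Err, Done, Sync}, so the formula holds at Idle.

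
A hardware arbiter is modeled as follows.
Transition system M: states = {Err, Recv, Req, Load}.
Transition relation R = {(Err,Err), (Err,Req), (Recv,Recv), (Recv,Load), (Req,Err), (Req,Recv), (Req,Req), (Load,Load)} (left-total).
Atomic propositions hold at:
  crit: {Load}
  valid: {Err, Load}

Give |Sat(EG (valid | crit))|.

Sat(valid | crit) = {Err, Load}
EG (valid | crit): greatest fixpoint, start Z0 = {Err, Load}, keep only states in Sat with some successor in Z. Already a fixed point.
Sat(EG (valid | crit)) = {Err, Load}
|Sat(EG (valid | crit))| = |{Err, Load}| = 2.

2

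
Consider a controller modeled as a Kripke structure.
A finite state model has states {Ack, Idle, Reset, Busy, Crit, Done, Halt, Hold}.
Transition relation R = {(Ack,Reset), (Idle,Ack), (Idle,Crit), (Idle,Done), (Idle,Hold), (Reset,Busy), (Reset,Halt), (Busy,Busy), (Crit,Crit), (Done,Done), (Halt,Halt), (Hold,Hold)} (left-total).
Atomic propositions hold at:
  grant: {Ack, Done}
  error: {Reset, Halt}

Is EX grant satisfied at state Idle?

Yes

Sat(EX grant) = {s : some successor in {Ack, Done}} = {Idle, Done}
Idle ∈ Sat(EX grant) = {Idle, Done}, so the formula holds at Idle.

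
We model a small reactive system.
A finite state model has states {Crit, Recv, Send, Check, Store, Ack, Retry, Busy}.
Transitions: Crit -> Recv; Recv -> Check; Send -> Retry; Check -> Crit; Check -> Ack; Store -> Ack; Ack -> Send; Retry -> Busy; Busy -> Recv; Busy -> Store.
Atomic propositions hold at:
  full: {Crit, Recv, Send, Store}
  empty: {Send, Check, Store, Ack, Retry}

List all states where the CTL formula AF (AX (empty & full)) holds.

Sat(empty & full) = {Send, Store}
Sat(AX (empty & full)) = {s : every successor in {Send, Store}} = {Ack}
AF (AX (empty & full)): least fixpoint, start Z0 = {Ack}, add states with every successor in Z. Z1 = {Store, Ack}; fixed.
Sat(AF (AX (empty & full))) = {Store, Ack}

{Store, Ack}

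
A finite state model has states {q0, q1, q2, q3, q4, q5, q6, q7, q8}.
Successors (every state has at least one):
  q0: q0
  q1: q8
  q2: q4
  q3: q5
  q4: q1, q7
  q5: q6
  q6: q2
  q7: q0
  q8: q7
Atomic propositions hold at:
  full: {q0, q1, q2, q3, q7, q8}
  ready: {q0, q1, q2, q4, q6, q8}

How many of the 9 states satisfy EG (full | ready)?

Sat(full | ready) = {q0, q1, q2, q3, q4, q6, q7, q8}
EG (full | ready): greatest fixpoint, start Z0 = {q0, q1, q2, q3, q4, q6, q7, q8}, keep only states in Sat with some successor in Z. Z1 = {q0, q1, q2, q4, q6, q7, q8}; fixed.
Sat(EG (full | ready)) = {q0, q1, q2, q4, q6, q7, q8}
|Sat(EG (full | ready))| = |{q0, q1, q2, q4, q6, q7, q8}| = 7.

7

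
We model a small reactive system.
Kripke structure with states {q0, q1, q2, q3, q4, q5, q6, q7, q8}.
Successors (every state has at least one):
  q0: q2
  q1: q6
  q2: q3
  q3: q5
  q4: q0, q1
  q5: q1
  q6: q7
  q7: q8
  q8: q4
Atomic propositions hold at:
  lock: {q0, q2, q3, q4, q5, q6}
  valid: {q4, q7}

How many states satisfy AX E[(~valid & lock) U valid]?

3

Sat(~valid) = {q0, q1, q2, q3, q5, q6, q8}
Sat(~valid & lock) = {q0, q2, q3, q5, q6}
E[(~valid & lock) U valid]: least fixpoint, start Z0 = Sat(valid) = {q4, q7}, add states in Sat(~valid & lock) with some successor in Z. Z1 = {q4, q6, q7}; fixed.
Sat(E[(~valid & lock) U valid]) = {q4, q6, q7}
Sat(AX E[(~valid & lock) U valid]) = {s : every successor in {q4, q6, q7}} = {q1, q6, q8}
|Sat(AX E[(~valid & lock) U valid])| = |{q1, q6, q8}| = 3.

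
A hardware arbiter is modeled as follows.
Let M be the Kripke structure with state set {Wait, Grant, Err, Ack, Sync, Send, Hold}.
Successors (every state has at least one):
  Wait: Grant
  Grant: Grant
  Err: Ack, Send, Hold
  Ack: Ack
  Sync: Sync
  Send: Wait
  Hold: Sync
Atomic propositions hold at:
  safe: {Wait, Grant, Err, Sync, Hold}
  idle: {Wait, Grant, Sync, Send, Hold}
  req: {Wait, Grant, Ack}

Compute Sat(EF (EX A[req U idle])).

{Wait, Grant, Err, Sync, Send, Hold}

A[req U idle]: least fixpoint, start Z0 = Sat(idle) = {Wait, Grant, Sync, Send, Hold}, add states in Sat(req) with every successor in Z. Already a fixed point.
Sat(A[req U idle]) = {Wait, Grant, Sync, Send, Hold}
Sat(EX A[req U idle]) = {s : some successor in {Wait, Grant, Sync, Send, Hold}} = {Wait, Grant, Err, Sync, Send, Hold}
EF (EX A[req U idle]): least fixpoint, start Z0 = {Wait, Grant, Err, Sync, Send, Hold}, add states with some successor in Z. Already a fixed point.
Sat(EF (EX A[req U idle])) = {Wait, Grant, Err, Sync, Send, Hold}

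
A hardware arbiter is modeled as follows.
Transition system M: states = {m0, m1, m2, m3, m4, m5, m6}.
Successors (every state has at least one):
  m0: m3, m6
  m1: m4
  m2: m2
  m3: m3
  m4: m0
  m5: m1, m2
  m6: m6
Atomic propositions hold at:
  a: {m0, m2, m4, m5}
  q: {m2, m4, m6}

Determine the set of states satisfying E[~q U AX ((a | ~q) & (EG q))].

Sat(~q) = {m0, m1, m3, m5}
Sat(a | ~q) = {m0, m1, m2, m3, m4, m5}
EG q: greatest fixpoint, start Z0 = {m2, m4, m6}, keep only states in Sat with some successor in Z. Z1 = {m2, m6}; fixed.
Sat(EG q) = {m2, m6}
Sat((a | ~q) & (EG q)) = {m2}
Sat(AX ((a | ~q) & (EG q))) = {s : every successor in {m2}} = {m2}
E[~q U AX ((a | ~q) & (EG q))]: least fixpoint, start Z0 = Sat(AX ((a | ~q) & (EG q))) = {m2}, add states in Sat(~q) with some successor in Z. Z1 = {m2, m5}; fixed.
Sat(E[~q U AX ((a | ~q) & (EG q))]) = {m2, m5}

{m2, m5}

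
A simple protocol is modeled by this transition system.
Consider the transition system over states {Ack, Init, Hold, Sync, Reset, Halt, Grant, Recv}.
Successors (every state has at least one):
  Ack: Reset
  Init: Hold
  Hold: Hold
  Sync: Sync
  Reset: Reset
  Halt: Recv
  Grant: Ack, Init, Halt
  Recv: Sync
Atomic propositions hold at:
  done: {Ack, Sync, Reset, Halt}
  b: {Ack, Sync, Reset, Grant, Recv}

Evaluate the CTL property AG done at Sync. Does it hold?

Yes

AG done: greatest fixpoint, start Z0 = {Ack, Sync, Reset, Halt}, keep only states in Sat with every successor in Z. Z1 = {Ack, Sync, Reset}; fixed.
Sat(AG done) = {Ack, Sync, Reset}
Sync ∈ Sat(AG done) = {Ack, Sync, Reset}, so the formula holds at Sync.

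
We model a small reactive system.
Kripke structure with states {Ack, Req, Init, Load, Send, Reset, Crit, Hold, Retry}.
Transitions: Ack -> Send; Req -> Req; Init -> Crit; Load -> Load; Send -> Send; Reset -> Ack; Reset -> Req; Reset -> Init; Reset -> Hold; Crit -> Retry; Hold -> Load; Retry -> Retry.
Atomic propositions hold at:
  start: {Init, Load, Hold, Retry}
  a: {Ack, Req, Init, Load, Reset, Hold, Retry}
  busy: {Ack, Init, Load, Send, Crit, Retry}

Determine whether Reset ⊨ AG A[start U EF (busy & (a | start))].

Sat(a | start) = {Ack, Req, Init, Load, Reset, Hold, Retry}
Sat(busy & (a | start)) = {Ack, Init, Load, Retry}
EF (busy & (a | start)): least fixpoint, start Z0 = {Ack, Init, Load, Retry}, add states with some successor in Z. Z1 = {Ack, Init, Load, Reset, Crit, Hold, Retry}; fixed.
Sat(EF (busy & (a | start))) = {Ack, Init, Load, Reset, Crit, Hold, Retry}
A[start U EF (busy & (a | start))]: least fixpoint, start Z0 = Sat(EF (busy & (a | start))) = {Ack, Init, Load, Reset, Crit, Hold, Retry}, add states in Sat(start) with every successor in Z. Already a fixed point.
Sat(A[start U EF (busy & (a | start))]) = {Ack, Init, Load, Reset, Crit, Hold, Retry}
AG A[start U EF (busy & (a | start))]: greatest fixpoint, start Z0 = {Ack, Init, Load, Reset, Crit, Hold, Retry}, keep only states in Sat with every successor in Z. Z1 = {Init, Load, Crit, Hold, Retry}; fixed.
Sat(AG A[start U EF (busy & (a | start))]) = {Init, Load, Crit, Hold, Retry}
Reset ∉ Sat(AG A[start U EF (busy & (a | start))]) = {Init, Load, Crit, Hold, Retry}, so the formula does not hold at Reset.

No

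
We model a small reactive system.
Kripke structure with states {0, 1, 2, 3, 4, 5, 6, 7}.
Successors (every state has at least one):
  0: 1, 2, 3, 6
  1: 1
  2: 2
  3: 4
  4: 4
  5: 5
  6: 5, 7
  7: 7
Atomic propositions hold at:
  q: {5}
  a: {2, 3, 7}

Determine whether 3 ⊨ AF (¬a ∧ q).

Sat(¬a) = {0, 1, 4, 5, 6}
Sat(¬a ∧ q) = {5}
AF (¬a ∧ q): least fixpoint, start Z0 = {5}, add states with every successor in Z. Already a fixed point.
Sat(AF (¬a ∧ q)) = {5}
3 ∉ Sat(AF (¬a ∧ q)) = {5}, so the formula does not hold at 3.

No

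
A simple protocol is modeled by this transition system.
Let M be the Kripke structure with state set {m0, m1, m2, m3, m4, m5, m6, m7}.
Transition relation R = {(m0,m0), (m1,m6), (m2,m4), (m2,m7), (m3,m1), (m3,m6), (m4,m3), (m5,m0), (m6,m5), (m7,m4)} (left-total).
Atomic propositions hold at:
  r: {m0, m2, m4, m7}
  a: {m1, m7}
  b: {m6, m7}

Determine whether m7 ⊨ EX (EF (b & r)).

No

Sat(b & r) = {m7}
EF (b & r): least fixpoint, start Z0 = {m7}, add states with some successor in Z. Z1 = {m2, m7}; fixed.
Sat(EF (b & r)) = {m2, m7}
Sat(EX (EF (b & r))) = {s : some successor in {m2, m7}} = {m2}
m7 ∉ Sat(EX (EF (b & r))) = {m2}, so the formula does not hold at m7.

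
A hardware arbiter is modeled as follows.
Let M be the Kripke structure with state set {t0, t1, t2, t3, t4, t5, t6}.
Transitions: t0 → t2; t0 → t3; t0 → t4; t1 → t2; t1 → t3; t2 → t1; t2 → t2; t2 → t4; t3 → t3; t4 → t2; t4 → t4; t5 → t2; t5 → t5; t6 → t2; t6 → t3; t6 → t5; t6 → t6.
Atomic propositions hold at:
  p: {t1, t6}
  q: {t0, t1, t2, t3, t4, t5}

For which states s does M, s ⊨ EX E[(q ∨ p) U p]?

{t0, t1, t2, t4, t5, t6}

Sat(q ∨ p) = {t0, t1, t2, t3, t4, t5, t6}
E[(q ∨ p) U p]: least fixpoint, start Z0 = Sat(p) = {t1, t6}, add states in Sat(q ∨ p) with some successor in Z. Z1 = {t1, t2, t6}; Z2 = {t0, t1, t2, t4, t5, t6}; fixed.
Sat(E[(q ∨ p) U p]) = {t0, t1, t2, t4, t5, t6}
Sat(EX E[(q ∨ p) U p]) = {s : some successor in {t0, t1, t2, t4, t5, t6}} = {t0, t1, t2, t4, t5, t6}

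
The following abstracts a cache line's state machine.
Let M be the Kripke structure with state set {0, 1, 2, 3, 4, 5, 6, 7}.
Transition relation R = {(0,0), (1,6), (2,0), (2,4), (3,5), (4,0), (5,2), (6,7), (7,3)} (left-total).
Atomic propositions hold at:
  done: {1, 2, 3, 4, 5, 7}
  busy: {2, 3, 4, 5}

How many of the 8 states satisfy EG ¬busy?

Sat(¬busy) = {0, 1, 6, 7}
EG ¬busy: greatest fixpoint, start Z0 = {0, 1, 6, 7}, keep only states in Sat with some successor in Z. Z1 = {0, 1, 6}; Z2 = {0, 1}; Z3 = {0}; fixed.
Sat(EG ¬busy) = {0}
|Sat(EG ¬busy)| = |{0}| = 1.

1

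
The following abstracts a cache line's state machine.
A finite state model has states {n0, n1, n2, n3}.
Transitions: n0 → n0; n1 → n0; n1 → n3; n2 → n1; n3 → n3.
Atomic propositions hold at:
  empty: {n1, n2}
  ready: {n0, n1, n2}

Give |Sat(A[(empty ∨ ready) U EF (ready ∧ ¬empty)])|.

Sat(empty ∨ ready) = {n0, n1, n2}
Sat(¬empty) = {n0, n3}
Sat(ready ∧ ¬empty) = {n0}
EF (ready ∧ ¬empty): least fixpoint, start Z0 = {n0}, add states with some successor in Z. Z1 = {n0, n1}; Z2 = {n0, n1, n2}; fixed.
Sat(EF (ready ∧ ¬empty)) = {n0, n1, n2}
A[(empty ∨ ready) U EF (ready ∧ ¬empty)]: least fixpoint, start Z0 = Sat(EF (ready ∧ ¬empty)) = {n0, n1, n2}, add states in Sat(empty ∨ ready) with every successor in Z. Already a fixed point.
Sat(A[(empty ∨ ready) U EF (ready ∧ ¬empty)]) = {n0, n1, n2}
|Sat(A[(empty ∨ ready) U EF (ready ∧ ¬empty)])| = |{n0, n1, n2}| = 3.

3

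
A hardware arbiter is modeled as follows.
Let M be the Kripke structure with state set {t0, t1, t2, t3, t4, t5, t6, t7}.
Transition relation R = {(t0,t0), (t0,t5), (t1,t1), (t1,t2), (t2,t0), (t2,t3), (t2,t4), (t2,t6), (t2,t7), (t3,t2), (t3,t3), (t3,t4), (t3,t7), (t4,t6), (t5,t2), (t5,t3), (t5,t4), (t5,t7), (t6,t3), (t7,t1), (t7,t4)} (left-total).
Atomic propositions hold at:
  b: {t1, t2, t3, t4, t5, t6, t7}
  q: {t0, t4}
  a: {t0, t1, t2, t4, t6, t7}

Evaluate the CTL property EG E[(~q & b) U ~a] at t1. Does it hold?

Sat(~q) = {t1, t2, t3, t5, t6, t7}
Sat(~q & b) = {t1, t2, t3, t5, t6, t7}
Sat(~a) = {t3, t5}
E[(~q & b) U ~a]: least fixpoint, start Z0 = Sat(~a) = {t3, t5}, add states in Sat(~q & b) with some successor in Z. Z1 = {t2, t3, t5, t6}; Z2 = {t1, t2, t3, t5, t6}; Z3 = {t1, t2, t3, t5, t6, t7}; fixed.
Sat(E[(~q & b) U ~a]) = {t1, t2, t3, t5, t6, t7}
EG E[(~q & b) U ~a]: greatest fixpoint, start Z0 = {t1, t2, t3, t5, t6, t7}, keep only states in Sat with some successor in Z. Already a fixed point.
Sat(EG E[(~q & b) U ~a]) = {t1, t2, t3, t5, t6, t7}
t1 ∈ Sat(EG E[(~q & b) U ~a]) = {t1, t2, t3, t5, t6, t7}, so the formula holds at t1.

Yes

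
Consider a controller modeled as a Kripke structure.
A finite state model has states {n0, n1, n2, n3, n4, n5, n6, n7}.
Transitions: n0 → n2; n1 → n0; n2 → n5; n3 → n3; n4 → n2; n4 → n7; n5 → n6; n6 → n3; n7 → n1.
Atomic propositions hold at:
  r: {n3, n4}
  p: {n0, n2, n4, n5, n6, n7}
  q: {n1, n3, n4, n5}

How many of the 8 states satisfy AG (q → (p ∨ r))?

5

Sat(p ∨ r) = {n0, n2, n3, n4, n5, n6, n7}
Sat(q → (p ∨ r)) = {n0, n2, n3, n4, n5, n6, n7}
AG (q → (p ∨ r)): greatest fixpoint, start Z0 = {n0, n2, n3, n4, n5, n6, n7}, keep only states in Sat with every successor in Z. Z1 = {n0, n2, n3, n4, n5, n6}; Z2 = {n0, n2, n3, n5, n6}; fixed.
Sat(AG (q → (p ∨ r))) = {n0, n2, n3, n5, n6}
|Sat(AG (q → (p ∨ r)))| = |{n0, n2, n3, n5, n6}| = 5.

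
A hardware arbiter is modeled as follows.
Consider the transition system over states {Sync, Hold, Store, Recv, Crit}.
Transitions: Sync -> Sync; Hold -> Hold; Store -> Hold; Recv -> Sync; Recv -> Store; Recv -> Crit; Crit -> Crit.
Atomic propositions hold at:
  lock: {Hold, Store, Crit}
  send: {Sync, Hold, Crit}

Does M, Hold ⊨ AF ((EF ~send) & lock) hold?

Sat(~send) = {Store, Recv}
EF ~send: least fixpoint, start Z0 = {Store, Recv}, add states with some successor in Z. Already a fixed point.
Sat(EF ~send) = {Store, Recv}
Sat((EF ~send) & lock) = {Store}
AF ((EF ~send) & lock): least fixpoint, start Z0 = {Store}, add states with every successor in Z. Already a fixed point.
Sat(AF ((EF ~send) & lock)) = {Store}
Hold ∉ Sat(AF ((EF ~send) & lock)) = {Store}, so the formula does not hold at Hold.

No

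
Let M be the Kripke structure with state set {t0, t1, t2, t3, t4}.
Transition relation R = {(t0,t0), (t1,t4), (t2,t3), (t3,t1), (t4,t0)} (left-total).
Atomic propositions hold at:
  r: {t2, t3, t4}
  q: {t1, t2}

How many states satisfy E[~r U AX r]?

Sat(~r) = {t0, t1}
Sat(AX r) = {s : every successor in {t2, t3, t4}} = {t1, t2}
E[~r U AX r]: least fixpoint, start Z0 = Sat(AX r) = {t1, t2}, add states in Sat(~r) with some successor in Z. Already a fixed point.
Sat(E[~r U AX r]) = {t1, t2}
|Sat(E[~r U AX r])| = |{t1, t2}| = 2.

2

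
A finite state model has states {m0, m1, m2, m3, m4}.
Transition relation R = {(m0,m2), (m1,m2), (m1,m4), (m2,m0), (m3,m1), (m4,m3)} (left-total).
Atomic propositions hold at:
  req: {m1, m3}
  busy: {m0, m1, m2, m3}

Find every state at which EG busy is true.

{m0, m1, m2, m3}

EG busy: greatest fixpoint, start Z0 = {m0, m1, m2, m3}, keep only states in Sat with some successor in Z. Already a fixed point.
Sat(EG busy) = {m0, m1, m2, m3}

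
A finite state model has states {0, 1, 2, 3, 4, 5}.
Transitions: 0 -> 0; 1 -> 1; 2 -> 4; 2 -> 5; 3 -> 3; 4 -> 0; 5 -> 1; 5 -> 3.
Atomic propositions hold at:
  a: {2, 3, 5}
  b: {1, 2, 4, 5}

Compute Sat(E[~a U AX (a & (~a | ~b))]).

Sat(~a) = {0, 1, 4}
Sat(~b) = {0, 3}
Sat(~a | ~b) = {0, 1, 3, 4}
Sat(a & (~a | ~b)) = {3}
Sat(AX (a & (~a | ~b))) = {s : every successor in {3}} = {3}
E[~a U AX (a & (~a | ~b))]: least fixpoint, start Z0 = Sat(AX (a & (~a | ~b))) = {3}, add states in Sat(~a) with some successor in Z. Already a fixed point.
Sat(E[~a U AX (a & (~a | ~b))]) = {3}

{3}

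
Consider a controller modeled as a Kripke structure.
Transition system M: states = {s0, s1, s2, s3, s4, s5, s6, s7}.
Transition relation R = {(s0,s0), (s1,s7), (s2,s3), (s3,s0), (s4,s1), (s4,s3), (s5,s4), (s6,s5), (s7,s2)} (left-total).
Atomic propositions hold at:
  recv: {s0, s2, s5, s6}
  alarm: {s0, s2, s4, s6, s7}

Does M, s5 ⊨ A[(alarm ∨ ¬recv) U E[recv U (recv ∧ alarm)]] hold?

Sat(¬recv) = {s1, s3, s4, s7}
Sat(alarm ∨ ¬recv) = {s0, s1, s2, s3, s4, s6, s7}
Sat(recv ∧ alarm) = {s0, s2, s6}
E[recv U (recv ∧ alarm)]: least fixpoint, start Z0 = Sat((recv ∧ alarm)) = {s0, s2, s6}, add states in Sat(recv) with some successor in Z. Already a fixed point.
Sat(E[recv U (recv ∧ alarm)]) = {s0, s2, s6}
A[(alarm ∨ ¬recv) U E[recv U (recv ∧ alarm)]]: least fixpoint, start Z0 = Sat(E[recv U (recv ∧ alarm)]) = {s0, s2, s6}, add states in Sat(alarm ∨ ¬recv) with every successor in Z. Z1 = {s0, s2, s3, s6, s7}; Z2 = {s0, s1, s2, s3, s6, s7}; Z3 = {s0, s1, s2, s3, s4, s6, s7}; fixed.
Sat(A[(alarm ∨ ¬recv) U E[recv U (recv ∧ alarm)]]) = {s0, s1, s2, s3, s4, s6, s7}
s5 ∉ Sat(A[(alarm ∨ ¬recv) U E[recv U (recv ∧ alarm)]]) = {s0, s1, s2, s3, s4, s6, s7}, so the formula does not hold at s5.

No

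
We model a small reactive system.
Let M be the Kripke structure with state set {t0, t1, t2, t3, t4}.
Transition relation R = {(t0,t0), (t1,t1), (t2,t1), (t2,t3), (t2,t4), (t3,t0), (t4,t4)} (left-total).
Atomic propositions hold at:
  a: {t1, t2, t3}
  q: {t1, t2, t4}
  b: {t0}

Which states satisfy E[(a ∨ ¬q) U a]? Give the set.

Sat(¬q) = {t0, t3}
Sat(a ∨ ¬q) = {t0, t1, t2, t3}
E[(a ∨ ¬q) U a]: least fixpoint, start Z0 = Sat(a) = {t1, t2, t3}, add states in Sat(a ∨ ¬q) with some successor in Z. Already a fixed point.
Sat(E[(a ∨ ¬q) U a]) = {t1, t2, t3}

{t1, t2, t3}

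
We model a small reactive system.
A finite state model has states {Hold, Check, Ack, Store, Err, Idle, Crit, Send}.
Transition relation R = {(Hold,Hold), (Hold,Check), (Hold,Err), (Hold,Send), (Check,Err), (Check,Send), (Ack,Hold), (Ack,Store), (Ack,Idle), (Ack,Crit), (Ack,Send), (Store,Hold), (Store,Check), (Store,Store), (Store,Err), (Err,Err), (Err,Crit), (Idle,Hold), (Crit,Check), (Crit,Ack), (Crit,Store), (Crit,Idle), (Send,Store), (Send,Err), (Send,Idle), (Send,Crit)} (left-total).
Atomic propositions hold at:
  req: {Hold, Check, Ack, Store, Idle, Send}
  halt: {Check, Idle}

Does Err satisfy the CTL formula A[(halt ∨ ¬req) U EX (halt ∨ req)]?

Sat(¬req) = {Err, Crit}
Sat(halt ∨ ¬req) = {Check, Err, Idle, Crit}
Sat(halt ∨ req) = {Hold, Check, Ack, Store, Idle, Send}
Sat(EX (halt ∨ req)) = {s : some successor in {Hold, Check, Ack, Store, Idle, Send}} = {Hold, Check, Ack, Store, Idle, Crit, Send}
A[(halt ∨ ¬req) U EX (halt ∨ req)]: least fixpoint, start Z0 = Sat(EX (halt ∨ req)) = {Hold, Check, Ack, Store, Idle, Crit, Send}, add states in Sat(halt ∨ ¬req) with every successor in Z. Already a fixed point.
Sat(A[(halt ∨ ¬req) U EX (halt ∨ req)]) = {Hold, Check, Ack, Store, Idle, Crit, Send}
Err ∉ Sat(A[(halt ∨ ¬req) U EX (halt ∨ req)]) = {Hold, Check, Ack, Store, Idle, Crit, Send}, so the formula does not hold at Err.

No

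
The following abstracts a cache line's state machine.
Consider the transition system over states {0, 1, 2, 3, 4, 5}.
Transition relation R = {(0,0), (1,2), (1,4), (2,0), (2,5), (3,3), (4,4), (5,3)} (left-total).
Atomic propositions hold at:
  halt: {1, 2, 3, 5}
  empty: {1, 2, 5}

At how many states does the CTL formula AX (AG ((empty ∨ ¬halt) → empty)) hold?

2

Sat(¬halt) = {0, 4}
Sat(empty ∨ ¬halt) = {0, 1, 2, 4, 5}
Sat((empty ∨ ¬halt) → empty) = {1, 2, 3, 5}
AG ((empty ∨ ¬halt) → empty): greatest fixpoint, start Z0 = {1, 2, 3, 5}, keep only states in Sat with every successor in Z. Z1 = {3, 5}; fixed.
Sat(AG ((empty ∨ ¬halt) → empty)) = {3, 5}
Sat(AX (AG ((empty ∨ ¬halt) → empty))) = {s : every successor in {3, 5}} = {3, 5}
|Sat(AX (AG ((empty ∨ ¬halt) → empty)))| = |{3, 5}| = 2.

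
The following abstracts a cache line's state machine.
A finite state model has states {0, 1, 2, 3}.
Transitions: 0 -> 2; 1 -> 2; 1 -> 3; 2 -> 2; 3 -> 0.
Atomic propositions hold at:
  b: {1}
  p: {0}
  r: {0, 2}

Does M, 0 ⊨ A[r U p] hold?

Yes

A[r U p]: least fixpoint, start Z0 = Sat(p) = {0}, add states in Sat(r) with every successor in Z. Already a fixed point.
Sat(A[r U p]) = {0}
0 ∈ Sat(A[r U p]) = {0}, so the formula holds at 0.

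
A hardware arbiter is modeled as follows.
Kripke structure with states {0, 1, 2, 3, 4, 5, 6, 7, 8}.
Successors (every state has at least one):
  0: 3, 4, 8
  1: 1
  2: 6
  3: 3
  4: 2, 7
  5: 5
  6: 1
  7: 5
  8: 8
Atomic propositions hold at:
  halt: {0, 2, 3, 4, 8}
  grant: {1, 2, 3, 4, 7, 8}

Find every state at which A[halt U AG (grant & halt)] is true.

{3, 8}

Sat(grant & halt) = {2, 3, 4, 8}
AG (grant & halt): greatest fixpoint, start Z0 = {2, 3, 4, 8}, keep only states in Sat with every successor in Z. Z1 = {3, 8}; fixed.
Sat(AG (grant & halt)) = {3, 8}
A[halt U AG (grant & halt)]: least fixpoint, start Z0 = Sat(AG (grant & halt)) = {3, 8}, add states in Sat(halt) with every successor in Z. Already a fixed point.
Sat(A[halt U AG (grant & halt)]) = {3, 8}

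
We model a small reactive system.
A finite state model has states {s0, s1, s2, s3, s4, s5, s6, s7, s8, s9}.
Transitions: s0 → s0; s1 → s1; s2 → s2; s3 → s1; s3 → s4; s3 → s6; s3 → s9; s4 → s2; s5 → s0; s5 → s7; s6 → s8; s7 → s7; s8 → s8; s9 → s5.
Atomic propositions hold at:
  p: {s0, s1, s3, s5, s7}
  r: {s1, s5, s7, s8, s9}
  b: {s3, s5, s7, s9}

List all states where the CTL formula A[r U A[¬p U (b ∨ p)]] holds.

Sat(¬p) = {s2, s4, s6, s8, s9}
Sat(b ∨ p) = {s0, s1, s3, s5, s7, s9}
A[¬p U (b ∨ p)]: least fixpoint, start Z0 = Sat((b ∨ p)) = {s0, s1, s3, s5, s7, s9}, add states in Sat(¬p) with every successor in Z. Already a fixed point.
Sat(A[¬p U (b ∨ p)]) = {s0, s1, s3, s5, s7, s9}
A[r U A[¬p U (b ∨ p)]]: least fixpoint, start Z0 = Sat(A[¬p U (b ∨ p)]) = {s0, s1, s3, s5, s7, s9}, add states in Sat(r) with every successor in Z. Already a fixed point.
Sat(A[r U A[¬p U (b ∨ p)]]) = {s0, s1, s3, s5, s7, s9}

{s0, s1, s3, s5, s7, s9}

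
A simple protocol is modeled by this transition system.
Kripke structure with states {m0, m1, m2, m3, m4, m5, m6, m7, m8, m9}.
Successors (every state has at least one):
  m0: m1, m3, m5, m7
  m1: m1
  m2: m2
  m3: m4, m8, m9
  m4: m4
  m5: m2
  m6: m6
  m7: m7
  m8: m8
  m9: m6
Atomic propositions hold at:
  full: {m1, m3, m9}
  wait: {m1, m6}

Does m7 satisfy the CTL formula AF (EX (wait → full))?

Yes

Sat(wait → full) = {m0, m1, m2, m3, m4, m5, m7, m8, m9}
Sat(EX (wait → full)) = {s : some successor in {m0, m1, m2, m3, m4, m5, m7, m8, m9}} = {m0, m1, m2, m3, m4, m5, m7, m8}
AF (EX (wait → full)): least fixpoint, start Z0 = {m0, m1, m2, m3, m4, m5, m7, m8}, add states with every successor in Z. Already a fixed point.
Sat(AF (EX (wait → full))) = {m0, m1, m2, m3, m4, m5, m7, m8}
m7 ∈ Sat(AF (EX (wait → full))) = {m0, m1, m2, m3, m4, m5, m7, m8}, so the formula holds at m7.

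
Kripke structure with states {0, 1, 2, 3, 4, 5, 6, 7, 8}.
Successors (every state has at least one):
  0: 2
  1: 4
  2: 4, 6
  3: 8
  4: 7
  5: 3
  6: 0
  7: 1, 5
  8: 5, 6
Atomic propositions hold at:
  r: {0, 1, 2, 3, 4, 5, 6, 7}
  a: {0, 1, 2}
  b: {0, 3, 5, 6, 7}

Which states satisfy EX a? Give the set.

{0, 6, 7}

Sat(EX a) = {s : some successor in {0, 1, 2}} = {0, 6, 7}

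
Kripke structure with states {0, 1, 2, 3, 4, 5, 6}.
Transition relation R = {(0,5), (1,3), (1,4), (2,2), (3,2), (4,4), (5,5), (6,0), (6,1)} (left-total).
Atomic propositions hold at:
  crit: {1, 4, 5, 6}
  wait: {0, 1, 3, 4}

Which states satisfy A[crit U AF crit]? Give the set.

{0, 1, 4, 5, 6}

AF crit: least fixpoint, start Z0 = {1, 4, 5, 6}, add states with every successor in Z. Z1 = {0, 1, 4, 5, 6}; fixed.
Sat(AF crit) = {0, 1, 4, 5, 6}
A[crit U AF crit]: least fixpoint, start Z0 = Sat(AF crit) = {0, 1, 4, 5, 6}, add states in Sat(crit) with every successor in Z. Already a fixed point.
Sat(A[crit U AF crit]) = {0, 1, 4, 5, 6}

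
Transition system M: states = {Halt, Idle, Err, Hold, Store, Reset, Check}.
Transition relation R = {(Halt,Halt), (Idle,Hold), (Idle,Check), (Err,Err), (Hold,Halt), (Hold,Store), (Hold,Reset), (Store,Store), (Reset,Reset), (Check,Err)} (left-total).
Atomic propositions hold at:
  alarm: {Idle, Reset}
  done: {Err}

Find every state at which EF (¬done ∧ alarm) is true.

Sat(¬done) = {Halt, Idle, Hold, Store, Reset, Check}
Sat(¬done ∧ alarm) = {Idle, Reset}
EF (¬done ∧ alarm): least fixpoint, start Z0 = {Idle, Reset}, add states with some successor in Z. Z1 = {Idle, Hold, Reset}; fixed.
Sat(EF (¬done ∧ alarm)) = {Idle, Hold, Reset}

{Idle, Hold, Reset}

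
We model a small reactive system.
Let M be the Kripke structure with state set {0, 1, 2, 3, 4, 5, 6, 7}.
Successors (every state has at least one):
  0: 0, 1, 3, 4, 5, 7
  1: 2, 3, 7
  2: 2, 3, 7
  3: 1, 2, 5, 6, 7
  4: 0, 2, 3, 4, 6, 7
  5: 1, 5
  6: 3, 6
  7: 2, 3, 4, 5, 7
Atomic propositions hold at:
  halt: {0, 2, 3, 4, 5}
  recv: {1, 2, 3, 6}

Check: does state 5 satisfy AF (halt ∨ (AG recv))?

AG recv: greatest fixpoint, start Z0 = {1, 2, 3, 6}, keep only states in Sat with every successor in Z. Z1 = {6}; Z2 = ∅; fixed.
Sat(AG recv) = ∅
Sat(halt ∨ (AG recv)) = {0, 2, 3, 4, 5}
AF (halt ∨ (AG recv)): least fixpoint, start Z0 = {0, 2, 3, 4, 5}, add states with every successor in Z. Already a fixed point.
Sat(AF (halt ∨ (AG recv))) = {0, 2, 3, 4, 5}
5 ∈ Sat(AF (halt ∨ (AG recv))) = {0, 2, 3, 4, 5}, so the formula holds at 5.

Yes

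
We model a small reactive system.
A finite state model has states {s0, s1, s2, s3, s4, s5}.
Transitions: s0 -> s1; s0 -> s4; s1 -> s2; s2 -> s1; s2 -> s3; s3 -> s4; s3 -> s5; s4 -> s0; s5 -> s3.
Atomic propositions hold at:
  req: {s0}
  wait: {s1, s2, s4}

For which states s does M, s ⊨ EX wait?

Sat(EX wait) = {s : some successor in {s1, s2, s4}} = {s0, s1, s2, s3}

{s0, s1, s2, s3}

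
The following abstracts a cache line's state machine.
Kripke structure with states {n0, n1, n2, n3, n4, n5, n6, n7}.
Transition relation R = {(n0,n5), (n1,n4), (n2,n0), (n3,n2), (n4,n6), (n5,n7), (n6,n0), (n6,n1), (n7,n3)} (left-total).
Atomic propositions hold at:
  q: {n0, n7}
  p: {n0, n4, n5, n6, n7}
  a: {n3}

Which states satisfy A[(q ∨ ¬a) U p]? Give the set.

Sat(¬a) = {n0, n1, n2, n4, n5, n6, n7}
Sat(q ∨ ¬a) = {n0, n1, n2, n4, n5, n6, n7}
A[(q ∨ ¬a) U p]: least fixpoint, start Z0 = Sat(p) = {n0, n4, n5, n6, n7}, add states in Sat(q ∨ ¬a) with every successor in Z. Z1 = {n0, n1, n2, n4, n5, n6, n7}; fixed.
Sat(A[(q ∨ ¬a) U p]) = {n0, n1, n2, n4, n5, n6, n7}

{n0, n1, n2, n4, n5, n6, n7}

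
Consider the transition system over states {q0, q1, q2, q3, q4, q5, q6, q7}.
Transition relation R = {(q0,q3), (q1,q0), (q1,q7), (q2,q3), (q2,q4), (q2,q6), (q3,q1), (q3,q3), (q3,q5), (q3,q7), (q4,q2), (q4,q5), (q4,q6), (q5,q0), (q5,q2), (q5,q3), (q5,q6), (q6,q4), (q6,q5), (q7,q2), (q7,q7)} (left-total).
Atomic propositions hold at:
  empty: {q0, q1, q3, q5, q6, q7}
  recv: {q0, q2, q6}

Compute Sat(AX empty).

{q0, q1, q3}

Sat(AX empty) = {s : every successor in {q0, q1, q3, q5, q6, q7}} = {q0, q1, q3}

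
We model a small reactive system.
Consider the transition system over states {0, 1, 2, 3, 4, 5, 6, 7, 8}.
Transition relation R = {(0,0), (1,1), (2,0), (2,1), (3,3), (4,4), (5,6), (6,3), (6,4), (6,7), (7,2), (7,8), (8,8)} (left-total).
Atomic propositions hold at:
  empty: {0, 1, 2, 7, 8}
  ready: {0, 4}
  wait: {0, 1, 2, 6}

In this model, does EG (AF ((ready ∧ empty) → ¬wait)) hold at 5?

Sat(ready ∧ empty) = {0}
Sat(¬wait) = {3, 4, 5, 7, 8}
Sat((ready ∧ empty) → ¬wait) = {1, 2, 3, 4, 5, 6, 7, 8}
AF ((ready ∧ empty) → ¬wait): least fixpoint, start Z0 = {1, 2, 3, 4, 5, 6, 7, 8}, add states with every successor in Z. Already a fixed point.
Sat(AF ((ready ∧ empty) → ¬wait)) = {1, 2, 3, 4, 5, 6, 7, 8}
EG (AF ((ready ∧ empty) → ¬wait)): greatest fixpoint, start Z0 = {1, 2, 3, 4, 5, 6, 7, 8}, keep only states in Sat with some successor in Z. Already a fixed point.
Sat(EG (AF ((ready ∧ empty) → ¬wait))) = {1, 2, 3, 4, 5, 6, 7, 8}
5 ∈ Sat(EG (AF ((ready ∧ empty) → ¬wait))) = {1, 2, 3, 4, 5, 6, 7, 8}, so the formula holds at 5.

Yes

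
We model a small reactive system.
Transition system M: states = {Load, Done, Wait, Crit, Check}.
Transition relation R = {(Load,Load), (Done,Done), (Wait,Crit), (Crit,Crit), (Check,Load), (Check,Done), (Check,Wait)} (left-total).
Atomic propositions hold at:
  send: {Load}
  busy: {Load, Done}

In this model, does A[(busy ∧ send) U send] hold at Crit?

Sat(busy ∧ send) = {Load}
A[(busy ∧ send) U send]: least fixpoint, start Z0 = Sat(send) = {Load}, add states in Sat(busy ∧ send) with every successor in Z. Already a fixed point.
Sat(A[(busy ∧ send) U send]) = {Load}
Crit ∉ Sat(A[(busy ∧ send) U send]) = {Load}, so the formula does not hold at Crit.

No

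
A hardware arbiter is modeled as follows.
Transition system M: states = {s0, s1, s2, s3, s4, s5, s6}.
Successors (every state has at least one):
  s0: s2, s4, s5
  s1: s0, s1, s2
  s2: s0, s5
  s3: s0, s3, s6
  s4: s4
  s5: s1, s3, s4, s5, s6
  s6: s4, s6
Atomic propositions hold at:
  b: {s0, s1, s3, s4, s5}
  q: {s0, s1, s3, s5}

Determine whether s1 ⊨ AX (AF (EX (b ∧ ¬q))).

No

Sat(¬q) = {s2, s4, s6}
Sat(b ∧ ¬q) = {s4}
Sat(EX (b ∧ ¬q)) = {s : some successor in {s4}} = {s0, s4, s5, s6}
AF (EX (b ∧ ¬q)): least fixpoint, start Z0 = {s0, s4, s5, s6}, add states with every successor in Z. Z1 = {s0, s2, s4, s5, s6}; fixed.
Sat(AF (EX (b ∧ ¬q))) = {s0, s2, s4, s5, s6}
Sat(AX (AF (EX (b ∧ ¬q)))) = {s : every successor in {s0, s2, s4, s5, s6}} = {s0, s2, s4, s6}
s1 ∉ Sat(AX (AF (EX (b ∧ ¬q)))) = {s0, s2, s4, s6}, so the formula does not hold at s1.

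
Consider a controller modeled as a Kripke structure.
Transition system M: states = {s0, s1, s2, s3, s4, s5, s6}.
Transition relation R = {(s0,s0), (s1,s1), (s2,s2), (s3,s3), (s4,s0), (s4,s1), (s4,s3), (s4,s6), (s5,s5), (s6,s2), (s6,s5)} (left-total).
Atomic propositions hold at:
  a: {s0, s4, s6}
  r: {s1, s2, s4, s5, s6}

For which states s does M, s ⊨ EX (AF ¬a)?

Sat(¬a) = {s1, s2, s3, s5}
AF ¬a: least fixpoint, start Z0 = {s1, s2, s3, s5}, add states with every successor in Z. Z1 = {s1, s2, s3, s5, s6}; fixed.
Sat(AF ¬a) = {s1, s2, s3, s5, s6}
Sat(EX (AF ¬a)) = {s : some successor in {s1, s2, s3, s5, s6}} = {s1, s2, s3, s4, s5, s6}

{s1, s2, s3, s4, s5, s6}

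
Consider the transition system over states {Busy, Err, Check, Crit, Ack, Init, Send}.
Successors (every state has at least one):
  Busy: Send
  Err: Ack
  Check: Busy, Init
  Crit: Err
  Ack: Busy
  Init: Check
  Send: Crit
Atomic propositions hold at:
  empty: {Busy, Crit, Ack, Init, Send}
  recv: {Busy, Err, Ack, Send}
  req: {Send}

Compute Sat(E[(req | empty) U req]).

Sat(req | empty) = {Busy, Crit, Ack, Init, Send}
E[(req | empty) U req]: least fixpoint, start Z0 = Sat(req) = {Send}, add states in Sat(req | empty) with some successor in Z. Z1 = {Busy, Send}; Z2 = {Busy, Ack, Send}; fixed.
Sat(E[(req | empty) U req]) = {Busy, Ack, Send}

{Busy, Ack, Send}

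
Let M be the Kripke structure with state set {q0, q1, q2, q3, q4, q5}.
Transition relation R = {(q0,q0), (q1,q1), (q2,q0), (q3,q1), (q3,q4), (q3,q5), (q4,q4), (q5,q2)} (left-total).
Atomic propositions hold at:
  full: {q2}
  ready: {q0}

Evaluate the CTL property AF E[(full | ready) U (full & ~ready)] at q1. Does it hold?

No

Sat(full | ready) = {q0, q2}
Sat(~ready) = {q1, q2, q3, q4, q5}
Sat(full & ~ready) = {q2}
E[(full | ready) U (full & ~ready)]: least fixpoint, start Z0 = Sat((full & ~ready)) = {q2}, add states in Sat(full | ready) with some successor in Z. Already a fixed point.
Sat(E[(full | ready) U (full & ~ready)]) = {q2}
AF E[(full | ready) U (full & ~ready)]: least fixpoint, start Z0 = {q2}, add states with every successor in Z. Z1 = {q2, q5}; fixed.
Sat(AF E[(full | ready) U (full & ~ready)]) = {q2, q5}
q1 ∉ Sat(AF E[(full | ready) U (full & ~ready)]) = {q2, q5}, so the formula does not hold at q1.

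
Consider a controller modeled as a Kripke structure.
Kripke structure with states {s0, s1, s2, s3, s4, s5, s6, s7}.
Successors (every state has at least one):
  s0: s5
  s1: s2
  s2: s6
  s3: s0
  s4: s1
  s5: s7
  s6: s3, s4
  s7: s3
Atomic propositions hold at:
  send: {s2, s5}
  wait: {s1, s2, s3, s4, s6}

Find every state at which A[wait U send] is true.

A[wait U send]: least fixpoint, start Z0 = Sat(send) = {s2, s5}, add states in Sat(wait) with every successor in Z. Z1 = {s1, s2, s5}; Z2 = {s1, s2, s4, s5}; fixed.
Sat(A[wait U send]) = {s1, s2, s4, s5}

{s1, s2, s4, s5}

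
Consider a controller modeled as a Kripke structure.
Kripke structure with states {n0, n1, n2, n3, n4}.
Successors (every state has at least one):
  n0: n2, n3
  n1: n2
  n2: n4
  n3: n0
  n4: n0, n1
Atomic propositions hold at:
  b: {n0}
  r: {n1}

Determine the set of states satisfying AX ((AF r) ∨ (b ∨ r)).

{n3, n4}

AF r: least fixpoint, start Z0 = {n1}, add states with every successor in Z. Already a fixed point.
Sat(AF r) = {n1}
Sat(b ∨ r) = {n0, n1}
Sat((AF r) ∨ (b ∨ r)) = {n0, n1}
Sat(AX ((AF r) ∨ (b ∨ r))) = {s : every successor in {n0, n1}} = {n3, n4}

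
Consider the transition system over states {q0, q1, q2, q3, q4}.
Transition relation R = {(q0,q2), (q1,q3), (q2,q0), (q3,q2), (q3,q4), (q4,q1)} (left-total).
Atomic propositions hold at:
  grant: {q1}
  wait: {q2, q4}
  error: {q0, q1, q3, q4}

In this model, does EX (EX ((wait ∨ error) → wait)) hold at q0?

No

Sat(wait ∨ error) = {q0, q1, q2, q3, q4}
Sat((wait ∨ error) → wait) = {q2, q4}
Sat(EX ((wait ∨ error) → wait)) = {s : some successor in {q2, q4}} = {q0, q3}
Sat(EX (EX ((wait ∨ error) → wait))) = {s : some successor in {q0, q3}} = {q1, q2}
q0 ∉ Sat(EX (EX ((wait ∨ error) → wait))) = {q1, q2}, so the formula does not hold at q0.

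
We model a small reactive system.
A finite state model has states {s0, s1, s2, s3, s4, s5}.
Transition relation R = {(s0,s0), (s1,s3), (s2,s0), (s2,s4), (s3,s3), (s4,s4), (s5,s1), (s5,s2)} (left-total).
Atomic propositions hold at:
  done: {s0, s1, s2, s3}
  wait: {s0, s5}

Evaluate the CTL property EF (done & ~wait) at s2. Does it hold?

Yes

Sat(~wait) = {s1, s2, s3, s4}
Sat(done & ~wait) = {s1, s2, s3}
EF (done & ~wait): least fixpoint, start Z0 = {s1, s2, s3}, add states with some successor in Z. Z1 = {s1, s2, s3, s5}; fixed.
Sat(EF (done & ~wait)) = {s1, s2, s3, s5}
s2 ∈ Sat(EF (done & ~wait)) = {s1, s2, s3, s5}, so the formula holds at s2.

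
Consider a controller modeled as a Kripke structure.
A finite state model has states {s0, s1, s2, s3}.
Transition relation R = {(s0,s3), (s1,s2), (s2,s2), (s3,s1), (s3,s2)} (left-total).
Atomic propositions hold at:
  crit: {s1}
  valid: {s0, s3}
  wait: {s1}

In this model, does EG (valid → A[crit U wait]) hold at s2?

A[crit U wait]: least fixpoint, start Z0 = Sat(wait) = {s1}, add states in Sat(crit) with every successor in Z. Already a fixed point.
Sat(A[crit U wait]) = {s1}
Sat(valid → A[crit U wait]) = {s1, s2}
EG (valid → A[crit U wait]): greatest fixpoint, start Z0 = {s1, s2}, keep only states in Sat with some successor in Z. Already a fixed point.
Sat(EG (valid → A[crit U wait])) = {s1, s2}
s2 ∈ Sat(EG (valid → A[crit U wait])) = {s1, s2}, so the formula holds at s2.

Yes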